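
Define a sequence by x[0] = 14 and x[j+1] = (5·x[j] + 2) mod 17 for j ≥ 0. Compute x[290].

5

We have x[0] = 14,  x[1] = 4,  x[2] = 5,  x[3] = 10,  x[4] = 1,  x[5] = 7,  x[6] = 3,  x[7] = 0,  x[8] = 2,  x[9] = 12,  x[10] = 11,  x[11] = 6,  x[12] = 15,  x[13] = 9,  x[14] = 13,  x[15] = 16,  x[16] = 14.
The sequence repeats with period 16.
(290 - 0) mod 16 = 2, so x[290] = x[2] = 5.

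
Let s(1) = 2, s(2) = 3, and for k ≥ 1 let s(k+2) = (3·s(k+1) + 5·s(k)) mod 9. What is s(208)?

Computing terms: s(1) = 2,  s(2) = 3,  s(3) = 1,  s(4) = 0,  s(5) = 5,  s(6) = 6,  s(7) = 7,  s(8) = 6,  s(9) = 8,  s(10) = 0,  s(11) = 4,  s(12) = 3,  s(13) = 2,  s(14) = 3.
The sequence repeats with period 12.
So s(208) = s(1 + ((208-1) mod 12)) = s(4) = 0.

0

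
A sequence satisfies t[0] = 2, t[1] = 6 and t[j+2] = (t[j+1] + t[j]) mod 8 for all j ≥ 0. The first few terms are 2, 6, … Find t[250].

Computing terms: t[0] = 2; t[1] = 6; t[2] = 0; t[3] = 6; t[4] = 6; t[5] = 4; t[6] = 2; t[7] = 6.
Since (t[6], t[7]) = (t[0], t[1]) = (2, 6) (two consecutive terms determine the rest), the sequence is periodic with period 6.
(250 - 0) mod 6 = 4, so t[250] = t[4] = 6.

6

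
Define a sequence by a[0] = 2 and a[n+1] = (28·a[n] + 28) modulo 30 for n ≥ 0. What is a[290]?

10

We have a[0] = 2,  a[1] = 24,  a[2] = 10,  a[3] = 8,  a[4] = 12,  a[5] = 4,  a[6] = 20,  a[7] = 18,  a[8] = 22,  a[9] = 14,  a[10] = 0,  a[11] = 28,  a[12] = 2.
The sequence repeats with period 12.
So a[290] = a[0 + ((290-0) mod 12)] = a[2] = 10.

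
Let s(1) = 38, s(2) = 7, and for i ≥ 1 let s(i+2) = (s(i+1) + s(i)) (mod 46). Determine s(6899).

25

We have s(1) = 38; s(2) = 7; s(3) = 45; s(4) = 6; s(5) = 5; s(6) = 11; s(7) = 16; s(8) = 27; s(9) = 43; s(10) = 24; s(11) = 21; s(12) = 45; s(13) = 20; s(14) = 19; s(15) = 39; s(16) = 12; s(17) = 5; s(18) = 17; s(19) = 22; s(20) = 39; s(21) = 15; s(22) = 8; s(23) = 23; s(24) = 31; s(25) = 8; s(26) = 39; s(27) = 1; s(28) = 40; s(29) = 41; s(30) = 35; s(31) = 30; s(32) = 19; s(33) = 3; s(34) = 22; s(35) = 25; s(36) = 1; s(37) = 26; s(38) = 27; s(39) = 7; s(40) = 34; s(41) = 41; s(42) = 29; s(43) = 24; s(44) = 7; s(45) = 31; s(46) = 38; s(47) = 23; s(48) = 15; s(49) = 38; s(50) = 7.
Since (s(49), s(50)) = (s(1), s(2)) = (38, 7) (two consecutive terms determine the rest), the sequence is periodic with period 48.
(6899 - 1) mod 48 = 34, so s(6899) = s(35) = 25.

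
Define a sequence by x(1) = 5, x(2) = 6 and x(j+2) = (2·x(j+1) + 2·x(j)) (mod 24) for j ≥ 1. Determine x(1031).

0

We have x(1) = 5,  x(2) = 6,  x(3) = 22,  x(4) = 8,  x(5) = 12,  x(6) = 16,  x(7) = 8,  x(8) = 0,  x(9) = 16,  x(10) = 8.
Since (x(9), x(10)) = (x(6), x(7)) = (16, 8) (two consecutive terms determine the rest), the sequence is eventually periodic: after a pre-period of length 5 it cycles with period 3.
For j ≥ 6, x(j) depends only on (j - 6) mod 3. (1031 - 6) mod 3 = 2, so x(1031) = x(8) = 0.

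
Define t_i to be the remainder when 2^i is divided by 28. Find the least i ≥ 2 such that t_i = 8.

t_1 = 2, t_2 = 4, t_3 = 8, t_4 = 16, t_5 = 4.
Since t_5 = t_2 = 4, the sequence is eventually periodic: after a pre-period of length 1 it cycles with period 3.
The value 8 first appears (with i ≥ 2) at t_3.

3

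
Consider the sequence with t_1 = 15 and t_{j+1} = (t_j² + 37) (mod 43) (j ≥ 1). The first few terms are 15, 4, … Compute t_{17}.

Listing terms: t_1 = 15, t_2 = 4, t_3 = 10, t_4 = 8, t_5 = 15.
The sequence repeats with period 4.
(17 - 1) mod 4 = 0, so t_{17} = t_1 = 15.

15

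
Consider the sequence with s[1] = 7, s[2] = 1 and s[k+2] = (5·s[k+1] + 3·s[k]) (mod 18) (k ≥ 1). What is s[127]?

11

s[1] = 7, s[2] = 1, s[3] = 8, s[4] = 7, s[5] = 5, s[6] = 10, s[7] = 11, s[8] = 13, s[9] = 8, s[10] = 7.
Since (s[9], s[10]) = (s[3], s[4]) = (8, 7) (two consecutive terms determine the rest), the sequence is eventually periodic: after a pre-period of length 2 it cycles with period 6.
For k ≥ 3, s[k] depends only on (k - 3) mod 6. (127 - 3) mod 6 = 4, so s[127] = s[7] = 11.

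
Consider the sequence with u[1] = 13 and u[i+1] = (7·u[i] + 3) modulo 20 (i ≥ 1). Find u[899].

u[1] = 13,  u[2] = 14,  u[3] = 1,  u[4] = 10,  u[5] = 13.
Since u[5] = u[1] = 13, the sequence is periodic with period 4.
So u[899] = u[1 + ((899-1) mod 4)] = u[3] = 1.

1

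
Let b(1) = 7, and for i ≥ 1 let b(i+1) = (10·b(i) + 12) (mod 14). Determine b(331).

0

b(1) = 7; b(2) = 12; b(3) = 6; b(4) = 2; b(5) = 4; b(6) = 10; b(7) = 0; b(8) = 12.
Since b(8) = b(2) = 12, the sequence is eventually periodic: after a pre-period of length 1 it cycles with period 6.
For i ≥ 2, b(i) depends only on (i - 2) mod 6. (331 - 2) mod 6 = 5, so b(331) = b(7) = 0.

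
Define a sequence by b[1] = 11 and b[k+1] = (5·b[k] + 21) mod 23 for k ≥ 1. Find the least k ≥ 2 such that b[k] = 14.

14

Computing terms: b[1] = 11, b[2] = 7, b[3] = 10, b[4] = 2, b[5] = 8, b[6] = 15, b[7] = 4, b[8] = 18, b[9] = 19, b[10] = 1, b[11] = 3, b[12] = 13, b[13] = 17, b[14] = 14, b[15] = 22, b[16] = 16, b[17] = 9, b[18] = 20, b[19] = 6, b[20] = 5, b[21] = 0, b[22] = 21, b[23] = 11.
The sequence repeats with period 22.
The value 14 first appears (with k ≥ 2) at b[14].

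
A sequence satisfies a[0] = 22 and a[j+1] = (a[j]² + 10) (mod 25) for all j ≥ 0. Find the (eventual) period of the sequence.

We have a[0] = 22; a[1] = 19; a[2] = 21; a[3] = 1; a[4] = 11; a[5] = 6; a[6] = 21.
Since a[6] = a[2] = 21, the sequence is eventually periodic: after a pre-period of length 2 it cycles with period 4.

4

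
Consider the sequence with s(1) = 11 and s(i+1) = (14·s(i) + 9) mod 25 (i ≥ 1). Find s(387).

1

We have s(1) = 11, s(2) = 13, s(3) = 16, s(4) = 8, s(5) = 21, s(6) = 3, s(7) = 1, s(8) = 23, s(9) = 6, s(10) = 18, s(11) = 11.
Since s(11) = s(1) = 11, the sequence is periodic with period 10.
So s(387) = s(1 + ((387-1) mod 10)) = s(7) = 1.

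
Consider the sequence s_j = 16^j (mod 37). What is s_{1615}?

Listing terms: s_1 = 16,  s_2 = 34,  s_3 = 26,  s_4 = 9,  s_5 = 33,  s_6 = 10,  s_7 = 12,  s_8 = 7,  s_9 = 1,  s_{10} = 16.
The sequence repeats with period 9.
(1615 - 1) mod 9 = 3, so s_{1615} = s_4 = 9.

9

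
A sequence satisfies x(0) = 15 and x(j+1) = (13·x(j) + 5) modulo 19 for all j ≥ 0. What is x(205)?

16

Listing terms: x(0) = 15, x(1) = 10, x(2) = 2, x(3) = 12, x(4) = 9, x(5) = 8, x(6) = 14, x(7) = 16, x(8) = 4, x(9) = 0, x(10) = 5, x(11) = 13, x(12) = 3, x(13) = 6, x(14) = 7, x(15) = 1, x(16) = 18, x(17) = 11, x(18) = 15.
Since x(18) = x(0) = 15, the sequence is periodic with period 18.
(205 - 0) mod 18 = 7, so x(205) = x(7) = 16.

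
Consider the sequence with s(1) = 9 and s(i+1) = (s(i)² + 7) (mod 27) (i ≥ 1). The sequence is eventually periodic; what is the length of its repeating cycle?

Computing terms: s(1) = 9,  s(2) = 7,  s(3) = 2,  s(4) = 11,  s(5) = 20,  s(6) = 2.
Since s(6) = s(3) = 2, the sequence is eventually periodic: after a pre-period of length 2 it cycles with period 3.

3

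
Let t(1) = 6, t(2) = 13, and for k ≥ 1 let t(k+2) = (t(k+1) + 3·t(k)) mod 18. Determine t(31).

Listing terms: t(1) = 6,  t(2) = 13,  t(3) = 13,  t(4) = 16,  t(5) = 1,  t(6) = 13,  t(7) = 16.
Since (t(6), t(7)) = (t(3), t(4)) = (13, 16) (two consecutive terms determine the rest), the sequence is eventually periodic: after a pre-period of length 2 it cycles with period 3.
For k ≥ 3, t(k) depends only on (k - 3) mod 3. (31 - 3) mod 3 = 1, so t(31) = t(4) = 16.

16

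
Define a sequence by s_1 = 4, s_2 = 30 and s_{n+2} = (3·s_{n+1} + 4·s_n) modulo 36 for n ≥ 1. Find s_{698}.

30

Listing terms: s_1 = 4; s_2 = 30; s_3 = 34; s_4 = 6; s_5 = 10; s_6 = 18; s_7 = 22; s_8 = 30; s_9 = 34.
Since (s_8, s_9) = (s_2, s_3) = (30, 34) (two consecutive terms determine the rest), the sequence is eventually periodic: after a pre-period of length 1 it cycles with period 6.
For n ≥ 2, s_n depends only on (n - 2) mod 6. (698 - 2) mod 6 = 0, so s_{698} = s_2 = 30.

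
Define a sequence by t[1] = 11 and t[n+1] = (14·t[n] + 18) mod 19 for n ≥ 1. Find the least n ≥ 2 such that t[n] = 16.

Listing terms: t[1] = 11,  t[2] = 1,  t[3] = 13,  t[4] = 10,  t[5] = 6,  t[6] = 7,  t[7] = 2,  t[8] = 8,  t[9] = 16,  t[10] = 14,  t[11] = 5,  t[12] = 12,  t[13] = 15,  t[14] = 0,  t[15] = 18,  t[16] = 4,  t[17] = 17,  t[18] = 9,  t[19] = 11.
Since t[19] = t[1] = 11, the sequence is periodic with period 18.
The value 16 first appears (with n ≥ 2) at t[9].

9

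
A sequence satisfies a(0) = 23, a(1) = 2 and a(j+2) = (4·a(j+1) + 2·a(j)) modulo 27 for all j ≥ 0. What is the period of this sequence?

18

a(0) = 23, a(1) = 2, a(2) = 0, a(3) = 4, a(4) = 16, a(5) = 18, a(6) = 23, a(7) = 20, a(8) = 18, a(9) = 4, a(10) = 25, a(11) = 0, a(12) = 23, a(13) = 11, a(14) = 9, a(15) = 4, a(16) = 7, a(17) = 9, a(18) = 23, a(19) = 2.
Since (a(18), a(19)) = (a(0), a(1)) = (23, 2) (two consecutive terms determine the rest), the sequence is periodic with period 18.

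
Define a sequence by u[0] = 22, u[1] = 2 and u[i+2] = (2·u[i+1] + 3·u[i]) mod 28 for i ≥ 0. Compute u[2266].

Computing terms: u[0] = 22, u[1] = 2, u[2] = 14, u[3] = 6, u[4] = 26, u[5] = 14, u[6] = 22, u[7] = 2.
The sequence repeats with period 6.
So u[2266] = u[0 + ((2266-0) mod 6)] = u[4] = 26.

26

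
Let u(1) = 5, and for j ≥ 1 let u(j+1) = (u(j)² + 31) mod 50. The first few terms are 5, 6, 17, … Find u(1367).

31

Computing terms: u(1) = 5,  u(2) = 6,  u(3) = 17,  u(4) = 20,  u(5) = 31,  u(6) = 42,  u(7) = 45,  u(8) = 6.
Since u(8) = u(2) = 6, the sequence is eventually periodic: after a pre-period of length 1 it cycles with period 6.
For j ≥ 2, u(j) depends only on (j - 2) mod 6. (1367 - 2) mod 6 = 3, so u(1367) = u(5) = 31.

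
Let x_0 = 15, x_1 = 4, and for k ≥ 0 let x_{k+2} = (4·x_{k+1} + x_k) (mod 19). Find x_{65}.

1

x_0 = 15,  x_1 = 4,  x_2 = 12,  x_3 = 14,  x_4 = 11,  x_5 = 1,  x_6 = 15,  x_7 = 4.
The sequence repeats with period 6.
(65 - 0) mod 6 = 5, so x_{65} = x_5 = 1.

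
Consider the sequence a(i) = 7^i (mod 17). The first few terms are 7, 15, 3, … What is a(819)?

Listing terms: a(1) = 7, a(2) = 15, a(3) = 3, a(4) = 4, a(5) = 11, a(6) = 9, a(7) = 12, a(8) = 16, a(9) = 10, a(10) = 2, a(11) = 14, a(12) = 13, a(13) = 6, a(14) = 8, a(15) = 5, a(16) = 1, a(17) = 7.
Since a(17) = a(1) = 7, the sequence is periodic with period 16.
So a(819) = a(1 + ((819-1) mod 16)) = a(3) = 3.

3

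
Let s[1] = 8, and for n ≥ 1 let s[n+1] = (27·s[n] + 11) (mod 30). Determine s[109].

s[1] = 8; s[2] = 17; s[3] = 20; s[4] = 11; s[5] = 8.
Since s[5] = s[1] = 8, the sequence is periodic with period 4.
So s[109] = s[1 + ((109-1) mod 4)] = s[1] = 8.

8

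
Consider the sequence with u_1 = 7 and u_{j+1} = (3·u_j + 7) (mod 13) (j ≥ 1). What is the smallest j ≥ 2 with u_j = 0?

We have u_1 = 7,  u_2 = 2,  u_3 = 0,  u_4 = 7.
The sequence repeats with period 3.
The value 0 first appears (with j ≥ 2) at u_3.

3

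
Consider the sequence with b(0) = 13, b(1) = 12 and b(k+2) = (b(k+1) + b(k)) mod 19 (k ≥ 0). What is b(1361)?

16

Computing terms: b(0) = 13,  b(1) = 12,  b(2) = 6,  b(3) = 18,  b(4) = 5,  b(5) = 4,  b(6) = 9,  b(7) = 13,  b(8) = 3,  b(9) = 16,  b(10) = 0,  b(11) = 16,  b(12) = 16,  b(13) = 13,  b(14) = 10,  b(15) = 4,  b(16) = 14,  b(17) = 18,  b(18) = 13,  b(19) = 12.
Since (b(18), b(19)) = (b(0), b(1)) = (13, 12) (two consecutive terms determine the rest), the sequence is periodic with period 18.
(1361 - 0) mod 18 = 11, so b(1361) = b(11) = 16.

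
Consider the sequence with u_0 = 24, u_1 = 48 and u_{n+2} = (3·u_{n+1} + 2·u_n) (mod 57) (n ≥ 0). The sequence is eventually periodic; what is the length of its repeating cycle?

Computing terms: u_0 = 24; u_1 = 48; u_2 = 21; u_3 = 45; u_4 = 6; u_5 = 51; u_6 = 51; u_7 = 27; u_8 = 12; u_9 = 33; u_{10} = 9; u_{11} = 36; u_{12} = 12; u_{13} = 51; u_{14} = 6; u_{15} = 6; u_{16} = 30; u_{17} = 45; u_{18} = 24; u_{19} = 48.
The sequence repeats with period 18.

18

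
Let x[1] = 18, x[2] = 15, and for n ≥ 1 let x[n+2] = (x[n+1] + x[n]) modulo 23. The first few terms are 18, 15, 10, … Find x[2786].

15

Listing terms: x[1] = 18,  x[2] = 15,  x[3] = 10,  x[4] = 2,  x[5] = 12,  x[6] = 14,  x[7] = 3,  x[8] = 17,  x[9] = 20,  x[10] = 14,  x[11] = 11,  x[12] = 2,  x[13] = 13,  x[14] = 15,  x[15] = 5,  x[16] = 20,  x[17] = 2,  x[18] = 22,  x[19] = 1,  x[20] = 0,  x[21] = 1,  x[22] = 1,  x[23] = 2,  x[24] = 3,  x[25] = 5,  x[26] = 8,  x[27] = 13,  x[28] = 21,  x[29] = 11,  x[30] = 9,  x[31] = 20,  x[32] = 6,  x[33] = 3,  x[34] = 9,  x[35] = 12,  x[36] = 21,  x[37] = 10,  x[38] = 8,  x[39] = 18,  x[40] = 3,  x[41] = 21,  x[42] = 1,  x[43] = 22,  x[44] = 0,  x[45] = 22,  x[46] = 22,  x[47] = 21,  x[48] = 20,  x[49] = 18,  x[50] = 15.
Since (x[49], x[50]) = (x[1], x[2]) = (18, 15) (two consecutive terms determine the rest), the sequence is periodic with period 48.
So x[2786] = x[1 + ((2786-1) mod 48)] = x[2] = 15.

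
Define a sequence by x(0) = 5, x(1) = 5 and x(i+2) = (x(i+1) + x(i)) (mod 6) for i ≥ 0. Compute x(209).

Computing terms: x(0) = 5; x(1) = 5; x(2) = 4; x(3) = 3; x(4) = 1; x(5) = 4; x(6) = 5; x(7) = 3; x(8) = 2; x(9) = 5; x(10) = 1; x(11) = 0; x(12) = 1; x(13) = 1; x(14) = 2; x(15) = 3; x(16) = 5; x(17) = 2; x(18) = 1; x(19) = 3; x(20) = 4; x(21) = 1; x(22) = 5; x(23) = 0; x(24) = 5; x(25) = 5.
Since (x(24), x(25)) = (x(0), x(1)) = (5, 5) (two consecutive terms determine the rest), the sequence is periodic with period 24.
So x(209) = x(0 + ((209-0) mod 24)) = x(17) = 2.

2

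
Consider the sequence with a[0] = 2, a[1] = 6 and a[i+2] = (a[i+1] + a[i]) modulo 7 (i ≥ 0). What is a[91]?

Computing terms: a[0] = 2; a[1] = 6; a[2] = 1; a[3] = 0; a[4] = 1; a[5] = 1; a[6] = 2; a[7] = 3; a[8] = 5; a[9] = 1; a[10] = 6; a[11] = 0; a[12] = 6; a[13] = 6; a[14] = 5; a[15] = 4; a[16] = 2; a[17] = 6.
Since (a[16], a[17]) = (a[0], a[1]) = (2, 6) (two consecutive terms determine the rest), the sequence is periodic with period 16.
(91 - 0) mod 16 = 11, so a[91] = a[11] = 0.

0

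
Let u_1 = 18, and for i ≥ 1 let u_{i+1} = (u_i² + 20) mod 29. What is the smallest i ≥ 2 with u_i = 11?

We have u_1 = 18,  u_2 = 25,  u_3 = 7,  u_4 = 11,  u_5 = 25.
Since u_5 = u_2 = 25, the sequence is eventually periodic: after a pre-period of length 1 it cycles with period 3.
The value 11 first appears (with i ≥ 2) at u_4.

4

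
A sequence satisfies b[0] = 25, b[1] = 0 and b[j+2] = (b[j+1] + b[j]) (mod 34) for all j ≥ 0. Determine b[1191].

Computing terms: b[0] = 25,  b[1] = 0,  b[2] = 25,  b[3] = 25,  b[4] = 16,  b[5] = 7,  b[6] = 23,  b[7] = 30,  b[8] = 19,  b[9] = 15,  b[10] = 0,  b[11] = 15,  b[12] = 15,  b[13] = 30,  b[14] = 11,  b[15] = 7,  b[16] = 18,  b[17] = 25,  b[18] = 9,  b[19] = 0,  b[20] = 9,  b[21] = 9,  b[22] = 18,  b[23] = 27,  b[24] = 11,  b[25] = 4,  b[26] = 15,  b[27] = 19,  b[28] = 0,  b[29] = 19,  b[30] = 19,  b[31] = 4,  b[32] = 23,  b[33] = 27,  b[34] = 16,  b[35] = 9,  b[36] = 25,  b[37] = 0.
The sequence repeats with period 36.
So b[1191] = b[0 + ((1191-0) mod 36)] = b[3] = 25.

25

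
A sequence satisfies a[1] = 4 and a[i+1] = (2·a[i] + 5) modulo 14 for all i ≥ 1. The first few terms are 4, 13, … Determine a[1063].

11

Computing terms: a[1] = 4; a[2] = 13; a[3] = 3; a[4] = 11; a[5] = 13.
Since a[5] = a[2] = 13, the sequence is eventually periodic: after a pre-period of length 1 it cycles with period 3.
For i ≥ 2, a[i] depends only on (i - 2) mod 3. (1063 - 2) mod 3 = 2, so a[1063] = a[4] = 11.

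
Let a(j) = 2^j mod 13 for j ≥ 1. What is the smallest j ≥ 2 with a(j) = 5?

9

Computing terms: a(1) = 2,  a(2) = 4,  a(3) = 8,  a(4) = 3,  a(5) = 6,  a(6) = 12,  a(7) = 11,  a(8) = 9,  a(9) = 5,  a(10) = 10,  a(11) = 7,  a(12) = 1,  a(13) = 2.
The sequence repeats with period 12.
The value 5 first appears (with j ≥ 2) at a(9).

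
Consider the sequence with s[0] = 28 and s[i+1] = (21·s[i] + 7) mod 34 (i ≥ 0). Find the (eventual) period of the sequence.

4

s[0] = 28; s[1] = 17; s[2] = 24; s[3] = 1; s[4] = 28.
Since s[4] = s[0] = 28, the sequence is periodic with period 4.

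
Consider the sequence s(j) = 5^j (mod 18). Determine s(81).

Listing terms: s(1) = 5; s(2) = 7; s(3) = 17; s(4) = 13; s(5) = 11; s(6) = 1; s(7) = 5.
Since s(7) = s(1) = 5, the sequence is periodic with period 6.
So s(81) = s(1 + ((81-1) mod 6)) = s(3) = 17.

17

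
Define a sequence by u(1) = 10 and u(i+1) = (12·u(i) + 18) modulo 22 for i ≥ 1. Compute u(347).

12

We have u(1) = 10; u(2) = 6; u(3) = 2; u(4) = 20; u(5) = 16; u(6) = 12; u(7) = 8; u(8) = 4; u(9) = 0; u(10) = 18; u(11) = 14; u(12) = 10.
The sequence repeats with period 11.
(347 - 1) mod 11 = 5, so u(347) = u(6) = 12.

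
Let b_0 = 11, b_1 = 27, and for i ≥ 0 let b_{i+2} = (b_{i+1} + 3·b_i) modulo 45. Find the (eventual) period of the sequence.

Computing terms: b_0 = 11; b_1 = 27; b_2 = 15; b_3 = 6; b_4 = 6; b_5 = 24; b_6 = 42; b_7 = 24; b_8 = 15; b_9 = 42; b_{10} = 42; b_{11} = 33; b_{12} = 24; b_{13} = 33; b_{14} = 15; b_{15} = 24; b_{16} = 24; b_{17} = 6; b_{18} = 33; b_{19} = 6; b_{20} = 15; b_{21} = 33; b_{22} = 33; b_{23} = 42; b_{24} = 6; b_{25} = 42; b_{26} = 15; b_{27} = 6.
Since (b_{26}, b_{27}) = (b_2, b_3) = (15, 6) (two consecutive terms determine the rest), the sequence is eventually periodic: after a pre-period of length 2 it cycles with period 24.

24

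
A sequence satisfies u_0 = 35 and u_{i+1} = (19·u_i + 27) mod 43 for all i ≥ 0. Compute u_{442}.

Listing terms: u_0 = 35,  u_1 = 4,  u_2 = 17,  u_3 = 6,  u_4 = 12,  u_5 = 40,  u_6 = 13,  u_7 = 16,  u_8 = 30,  u_9 = 38,  u_{10} = 18,  u_{11} = 25,  u_{12} = 29,  u_{13} = 19,  u_{14} = 1,  u_{15} = 3,  u_{16} = 41,  u_{17} = 32,  u_{18} = 33,  u_{19} = 9,  u_{20} = 26,  u_{21} = 5,  u_{22} = 36,  u_{23} = 23,  u_{24} = 34,  u_{25} = 28,  u_{26} = 0,  u_{27} = 27,  u_{28} = 24,  u_{29} = 10,  u_{30} = 2,  u_{31} = 22,  u_{32} = 15,  u_{33} = 11,  u_{34} = 21,  u_{35} = 39,  u_{36} = 37,  u_{37} = 42,  u_{38} = 8,  u_{39} = 7,  u_{40} = 31,  u_{41} = 14,  u_{42} = 35.
The sequence repeats with period 42.
So u_{442} = u_{0 + ((442-0) mod 42)} = u_{22} = 36.

36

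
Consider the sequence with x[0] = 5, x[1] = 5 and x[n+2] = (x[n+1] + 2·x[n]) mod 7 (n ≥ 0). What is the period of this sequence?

x[0] = 5, x[1] = 5, x[2] = 1, x[3] = 4, x[4] = 6, x[5] = 0, x[6] = 5, x[7] = 5.
Since (x[6], x[7]) = (x[0], x[1]) = (5, 5) (two consecutive terms determine the rest), the sequence is periodic with period 6.

6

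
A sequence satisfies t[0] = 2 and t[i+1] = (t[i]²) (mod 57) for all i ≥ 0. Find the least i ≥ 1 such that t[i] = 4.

1

Computing terms: t[0] = 2; t[1] = 4; t[2] = 16; t[3] = 28; t[4] = 43; t[5] = 25; t[6] = 55; t[7] = 4.
Since t[7] = t[1] = 4, the sequence is eventually periodic: after a pre-period of length 1 it cycles with period 6.
The value 4 first appears (with i ≥ 1) at t[1].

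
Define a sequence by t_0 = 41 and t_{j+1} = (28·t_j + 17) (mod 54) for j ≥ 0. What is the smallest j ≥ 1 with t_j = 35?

Listing terms: t_0 = 41; t_1 = 31; t_2 = 21; t_3 = 11; t_4 = 1; t_5 = 45; t_6 = 35; t_7 = 25; t_8 = 15; t_9 = 5; t_{10} = 49; t_{11} = 39; t_{12} = 29; t_{13} = 19; t_{14} = 9; t_{15} = 53; t_{16} = 43; t_{17} = 33; t_{18} = 23; t_{19} = 13; t_{20} = 3; t_{21} = 47; t_{22} = 37; t_{23} = 27; t_{24} = 17; t_{25} = 7; t_{26} = 51; t_{27} = 41.
Since t_{27} = t_0 = 41, the sequence is periodic with period 27.
The value 35 first appears (with j ≥ 1) at t_6.

6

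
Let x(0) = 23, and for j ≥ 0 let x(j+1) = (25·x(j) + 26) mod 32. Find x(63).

5

Computing terms: x(0) = 23,  x(1) = 25,  x(2) = 11,  x(3) = 13,  x(4) = 31,  x(5) = 1,  x(6) = 19,  x(7) = 21,  x(8) = 7,  x(9) = 9,  x(10) = 27,  x(11) = 29,  x(12) = 15,  x(13) = 17,  x(14) = 3,  x(15) = 5,  x(16) = 23.
Since x(16) = x(0) = 23, the sequence is periodic with period 16.
So x(63) = x(0 + ((63-0) mod 16)) = x(15) = 5.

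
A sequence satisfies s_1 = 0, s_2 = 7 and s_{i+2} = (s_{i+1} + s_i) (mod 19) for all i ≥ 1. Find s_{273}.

Listing terms: s_1 = 0, s_2 = 7, s_3 = 7, s_4 = 14, s_5 = 2, s_6 = 16, s_7 = 18, s_8 = 15, s_9 = 14, s_{10} = 10, s_{11} = 5, s_{12} = 15, s_{13} = 1, s_{14} = 16, s_{15} = 17, s_{16} = 14, s_{17} = 12, s_{18} = 7, s_{19} = 0, s_{20} = 7.
Since (s_{19}, s_{20}) = (s_1, s_2) = (0, 7) (two consecutive terms determine the rest), the sequence is periodic with period 18.
So s_{273} = s_{1 + ((273-1) mod 18)} = s_3 = 7.

7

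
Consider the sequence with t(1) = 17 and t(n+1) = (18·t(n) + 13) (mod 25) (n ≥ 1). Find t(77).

17

Listing terms: t(1) = 17; t(2) = 19; t(3) = 5; t(4) = 3; t(5) = 17.
The sequence repeats with period 4.
(77 - 1) mod 4 = 0, so t(77) = t(1) = 17.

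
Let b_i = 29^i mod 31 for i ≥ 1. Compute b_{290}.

1

We have b_1 = 29,  b_2 = 4,  b_3 = 23,  b_4 = 16,  b_5 = 30,  b_6 = 2,  b_7 = 27,  b_8 = 8,  b_9 = 15,  b_{10} = 1,  b_{11} = 29.
Since b_{11} = b_1 = 29, the sequence is periodic with period 10.
(290 - 1) mod 10 = 9, so b_{290} = b_{10} = 1.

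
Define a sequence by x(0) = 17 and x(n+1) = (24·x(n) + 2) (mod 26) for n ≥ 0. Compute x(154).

8

Listing terms: x(0) = 17,  x(1) = 20,  x(2) = 14,  x(3) = 0,  x(4) = 2,  x(5) = 24,  x(6) = 6,  x(7) = 16,  x(8) = 22,  x(9) = 10,  x(10) = 8,  x(11) = 12,  x(12) = 4,  x(13) = 20.
Since x(13) = x(1) = 20, the sequence is eventually periodic: after a pre-period of length 1 it cycles with period 12.
For n ≥ 1, x(n) depends only on (n - 1) mod 12. (154 - 1) mod 12 = 9, so x(154) = x(10) = 8.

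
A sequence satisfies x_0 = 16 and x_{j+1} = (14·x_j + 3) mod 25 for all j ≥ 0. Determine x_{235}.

x_0 = 16, x_1 = 2, x_2 = 6, x_3 = 12, x_4 = 21, x_5 = 22, x_6 = 11, x_7 = 7, x_8 = 1, x_9 = 17, x_{10} = 16.
Since x_{10} = x_0 = 16, the sequence is periodic with period 10.
So x_{235} = x_{0 + ((235-0) mod 10)} = x_5 = 22.

22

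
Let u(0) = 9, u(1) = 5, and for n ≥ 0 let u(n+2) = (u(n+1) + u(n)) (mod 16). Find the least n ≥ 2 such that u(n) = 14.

2

u(0) = 9; u(1) = 5; u(2) = 14; u(3) = 3; u(4) = 1; u(5) = 4; u(6) = 5; u(7) = 9; u(8) = 14; u(9) = 7; u(10) = 5; u(11) = 12; u(12) = 1; u(13) = 13; u(14) = 14; u(15) = 11; u(16) = 9; u(17) = 4; u(18) = 13; u(19) = 1; u(20) = 14; u(21) = 15; u(22) = 13; u(23) = 12; u(24) = 9; u(25) = 5.
The sequence repeats with period 24.
The value 14 first appears (with n ≥ 2) at u(2).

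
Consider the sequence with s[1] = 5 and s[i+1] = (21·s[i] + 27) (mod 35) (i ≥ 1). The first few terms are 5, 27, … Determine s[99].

6

We have s[1] = 5; s[2] = 27; s[3] = 34; s[4] = 6; s[5] = 13; s[6] = 20; s[7] = 27.
Since s[7] = s[2] = 27, the sequence is eventually periodic: after a pre-period of length 1 it cycles with period 5.
For i ≥ 2, s[i] depends only on (i - 2) mod 5. (99 - 2) mod 5 = 2, so s[99] = s[4] = 6.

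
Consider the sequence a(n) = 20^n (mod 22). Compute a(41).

a(1) = 20; a(2) = 4; a(3) = 14; a(4) = 16; a(5) = 12; a(6) = 20.
Since a(6) = a(1) = 20, the sequence is periodic with period 5.
(41 - 1) mod 5 = 0, so a(41) = a(1) = 20.

20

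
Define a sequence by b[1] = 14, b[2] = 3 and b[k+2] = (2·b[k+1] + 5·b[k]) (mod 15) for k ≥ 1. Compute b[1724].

Listing terms: b[1] = 14,  b[2] = 3,  b[3] = 1,  b[4] = 2,  b[5] = 9,  b[6] = 13,  b[7] = 11,  b[8] = 12,  b[9] = 4,  b[10] = 8,  b[11] = 6,  b[12] = 7,  b[13] = 14,  b[14] = 3.
The sequence repeats with period 12.
So b[1724] = b[1 + ((1724-1) mod 12)] = b[8] = 12.

12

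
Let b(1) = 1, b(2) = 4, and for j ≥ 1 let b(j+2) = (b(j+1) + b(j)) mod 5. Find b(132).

1

We have b(1) = 1, b(2) = 4, b(3) = 0, b(4) = 4, b(5) = 4, b(6) = 3, b(7) = 2, b(8) = 0, b(9) = 2, b(10) = 2, b(11) = 4, b(12) = 1, b(13) = 0, b(14) = 1, b(15) = 1, b(16) = 2, b(17) = 3, b(18) = 0, b(19) = 3, b(20) = 3, b(21) = 1, b(22) = 4.
The sequence repeats with period 20.
(132 - 1) mod 20 = 11, so b(132) = b(12) = 1.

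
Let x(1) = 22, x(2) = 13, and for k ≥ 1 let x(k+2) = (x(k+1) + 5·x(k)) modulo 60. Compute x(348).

3

Computing terms: x(1) = 22; x(2) = 13; x(3) = 3; x(4) = 8; x(5) = 23; x(6) = 3; x(7) = 58; x(8) = 13; x(9) = 3.
Since (x(8), x(9)) = (x(2), x(3)) = (13, 3) (two consecutive terms determine the rest), the sequence is eventually periodic: after a pre-period of length 1 it cycles with period 6.
For k ≥ 2, x(k) depends only on (k - 2) mod 6. (348 - 2) mod 6 = 4, so x(348) = x(6) = 3.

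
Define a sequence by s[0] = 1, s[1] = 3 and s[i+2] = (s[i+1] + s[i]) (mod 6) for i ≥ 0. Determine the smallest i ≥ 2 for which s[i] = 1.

Computing terms: s[0] = 1; s[1] = 3; s[2] = 4; s[3] = 1; s[4] = 5; s[5] = 0; s[6] = 5; s[7] = 5; s[8] = 4; s[9] = 3; s[10] = 1; s[11] = 4; s[12] = 5; s[13] = 3; s[14] = 2; s[15] = 5; s[16] = 1; s[17] = 0; s[18] = 1; s[19] = 1; s[20] = 2; s[21] = 3; s[22] = 5; s[23] = 2; s[24] = 1; s[25] = 3.
Since (s[24], s[25]) = (s[0], s[1]) = (1, 3) (two consecutive terms determine the rest), the sequence is periodic with period 24.
The value 1 first appears (with i ≥ 2) at s[3].

3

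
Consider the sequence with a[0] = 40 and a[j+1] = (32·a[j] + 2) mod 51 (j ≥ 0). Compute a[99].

43

a[0] = 40; a[1] = 7; a[2] = 22; a[3] = 43; a[4] = 1; a[5] = 34; a[6] = 19; a[7] = 49; a[8] = 40.
Since a[8] = a[0] = 40, the sequence is periodic with period 8.
So a[99] = a[0 + ((99-0) mod 8)] = a[3] = 43.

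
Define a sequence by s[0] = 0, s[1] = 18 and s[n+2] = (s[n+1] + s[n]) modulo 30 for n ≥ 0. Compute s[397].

We have s[0] = 0,  s[1] = 18,  s[2] = 18,  s[3] = 6,  s[4] = 24,  s[5] = 0,  s[6] = 24,  s[7] = 24,  s[8] = 18,  s[9] = 12,  s[10] = 0,  s[11] = 12,  s[12] = 12,  s[13] = 24,  s[14] = 6,  s[15] = 0,  s[16] = 6,  s[17] = 6,  s[18] = 12,  s[19] = 18,  s[20] = 0,  s[21] = 18.
Since (s[20], s[21]) = (s[0], s[1]) = (0, 18) (two consecutive terms determine the rest), the sequence is periodic with period 20.
(397 - 0) mod 20 = 17, so s[397] = s[17] = 6.

6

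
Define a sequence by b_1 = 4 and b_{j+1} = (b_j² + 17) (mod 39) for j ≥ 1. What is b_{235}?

17

Listing terms: b_1 = 4, b_2 = 33, b_3 = 14, b_4 = 18, b_5 = 29, b_6 = 0, b_7 = 17, b_8 = 33.
Since b_8 = b_2 = 33, the sequence is eventually periodic: after a pre-period of length 1 it cycles with period 6.
For j ≥ 2, b_j depends only on (j - 2) mod 6. (235 - 2) mod 6 = 5, so b_{235} = b_7 = 17.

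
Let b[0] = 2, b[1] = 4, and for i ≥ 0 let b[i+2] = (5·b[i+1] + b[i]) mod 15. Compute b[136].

2

b[0] = 2,  b[1] = 4,  b[2] = 7,  b[3] = 9,  b[4] = 7,  b[5] = 14,  b[6] = 2,  b[7] = 9,  b[8] = 2,  b[9] = 4.
The sequence repeats with period 8.
So b[136] = b[0 + ((136-0) mod 8)] = b[0] = 2.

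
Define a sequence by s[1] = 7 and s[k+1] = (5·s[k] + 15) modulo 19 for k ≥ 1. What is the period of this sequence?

s[1] = 7; s[2] = 12; s[3] = 18; s[4] = 10; s[5] = 8; s[6] = 17; s[7] = 5; s[8] = 2; s[9] = 6; s[10] = 7.
Since s[10] = s[1] = 7, the sequence is periodic with period 9.

9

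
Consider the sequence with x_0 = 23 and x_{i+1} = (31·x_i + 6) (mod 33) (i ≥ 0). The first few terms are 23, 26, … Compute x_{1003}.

32

Computing terms: x_0 = 23, x_1 = 26, x_2 = 20, x_3 = 32, x_4 = 8, x_5 = 23.
Since x_5 = x_0 = 23, the sequence is periodic with period 5.
So x_{1003} = x_{0 + ((1003-0) mod 5)} = x_3 = 32.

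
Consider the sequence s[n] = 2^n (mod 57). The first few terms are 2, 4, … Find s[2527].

Listing terms: s[1] = 2, s[2] = 4, s[3] = 8, s[4] = 16, s[5] = 32, s[6] = 7, s[7] = 14, s[8] = 28, s[9] = 56, s[10] = 55, s[11] = 53, s[12] = 49, s[13] = 41, s[14] = 25, s[15] = 50, s[16] = 43, s[17] = 29, s[18] = 1, s[19] = 2.
The sequence repeats with period 18.
(2527 - 1) mod 18 = 6, so s[2527] = s[7] = 14.

14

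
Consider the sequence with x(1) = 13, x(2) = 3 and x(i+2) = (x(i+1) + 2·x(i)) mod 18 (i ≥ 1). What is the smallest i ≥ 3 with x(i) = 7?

x(1) = 13, x(2) = 3, x(3) = 11, x(4) = 17, x(5) = 3, x(6) = 1, x(7) = 7, x(8) = 9, x(9) = 5, x(10) = 5, x(11) = 15, x(12) = 7, x(13) = 1, x(14) = 15, x(15) = 17, x(16) = 11, x(17) = 9, x(18) = 13, x(19) = 13, x(20) = 3.
The sequence repeats with period 18.
The value 7 first appears (with i ≥ 3) at x(7).

7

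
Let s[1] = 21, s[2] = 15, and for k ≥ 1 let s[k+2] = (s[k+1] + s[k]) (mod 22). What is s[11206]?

17

s[1] = 21; s[2] = 15; s[3] = 14; s[4] = 7; s[5] = 21; s[6] = 6; s[7] = 5; s[8] = 11; s[9] = 16; s[10] = 5; s[11] = 21; s[12] = 4; s[13] = 3; s[14] = 7; s[15] = 10; s[16] = 17; s[17] = 5; s[18] = 0; s[19] = 5; s[20] = 5; s[21] = 10; s[22] = 15; s[23] = 3; s[24] = 18; s[25] = 21; s[26] = 17; s[27] = 16; s[28] = 11; s[29] = 5; s[30] = 16; s[31] = 21; s[32] = 15.
The sequence repeats with period 30.
(11206 - 1) mod 30 = 15, so s[11206] = s[16] = 17.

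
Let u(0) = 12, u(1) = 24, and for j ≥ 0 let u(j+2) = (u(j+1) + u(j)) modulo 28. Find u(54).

0

Computing terms: u(0) = 12, u(1) = 24, u(2) = 8, u(3) = 4, u(4) = 12, u(5) = 16, u(6) = 0, u(7) = 16, u(8) = 16, u(9) = 4, u(10) = 20, u(11) = 24, u(12) = 16, u(13) = 12, u(14) = 0, u(15) = 12, u(16) = 12, u(17) = 24.
The sequence repeats with period 16.
So u(54) = u(0 + ((54-0) mod 16)) = u(6) = 0.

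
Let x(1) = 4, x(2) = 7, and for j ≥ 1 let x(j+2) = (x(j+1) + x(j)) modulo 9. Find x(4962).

Computing terms: x(1) = 4,  x(2) = 7,  x(3) = 2,  x(4) = 0,  x(5) = 2,  x(6) = 2,  x(7) = 4,  x(8) = 6,  x(9) = 1,  x(10) = 7,  x(11) = 8,  x(12) = 6,  x(13) = 5,  x(14) = 2,  x(15) = 7,  x(16) = 0,  x(17) = 7,  x(18) = 7,  x(19) = 5,  x(20) = 3,  x(21) = 8,  x(22) = 2,  x(23) = 1,  x(24) = 3,  x(25) = 4,  x(26) = 7.
The sequence repeats with period 24.
So x(4962) = x(1 + ((4962-1) mod 24)) = x(18) = 7.

7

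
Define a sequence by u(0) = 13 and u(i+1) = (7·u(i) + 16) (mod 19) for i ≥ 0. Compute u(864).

13

We have u(0) = 13, u(1) = 12, u(2) = 5, u(3) = 13.
The sequence repeats with period 3.
(864 - 0) mod 3 = 0, so u(864) = u(0) = 13.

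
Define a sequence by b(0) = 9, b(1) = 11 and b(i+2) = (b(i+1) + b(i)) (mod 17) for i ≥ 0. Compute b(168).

3

Listing terms: b(0) = 9,  b(1) = 11,  b(2) = 3,  b(3) = 14,  b(4) = 0,  b(5) = 14,  b(6) = 14,  b(7) = 11,  b(8) = 8,  b(9) = 2,  b(10) = 10,  b(11) = 12,  b(12) = 5,  b(13) = 0,  b(14) = 5,  b(15) = 5,  b(16) = 10,  b(17) = 15,  b(18) = 8,  b(19) = 6,  b(20) = 14,  b(21) = 3,  b(22) = 0,  b(23) = 3,  b(24) = 3,  b(25) = 6,  b(26) = 9,  b(27) = 15,  b(28) = 7,  b(29) = 5,  b(30) = 12,  b(31) = 0,  b(32) = 12,  b(33) = 12,  b(34) = 7,  b(35) = 2,  b(36) = 9,  b(37) = 11.
The sequence repeats with period 36.
So b(168) = b(0 + ((168-0) mod 36)) = b(24) = 3.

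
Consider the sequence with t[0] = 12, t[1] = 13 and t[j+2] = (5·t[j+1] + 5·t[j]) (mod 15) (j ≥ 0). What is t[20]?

Computing terms: t[0] = 12,  t[1] = 13,  t[2] = 5,  t[3] = 0,  t[4] = 10,  t[5] = 5,  t[6] = 0.
Since (t[5], t[6]) = (t[2], t[3]) = (5, 0) (two consecutive terms determine the rest), the sequence is eventually periodic: after a pre-period of length 2 it cycles with period 3.
For j ≥ 2, t[j] depends only on (j - 2) mod 3. (20 - 2) mod 3 = 0, so t[20] = t[2] = 5.

5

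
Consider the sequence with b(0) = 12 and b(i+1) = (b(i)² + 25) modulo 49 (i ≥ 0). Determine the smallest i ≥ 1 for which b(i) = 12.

We have b(0) = 12; b(1) = 22; b(2) = 19; b(3) = 43; b(4) = 12.
Since b(4) = b(0) = 12, the sequence is periodic with period 4.
The value 12 next appears (with i ≥ 1) at b(4).

4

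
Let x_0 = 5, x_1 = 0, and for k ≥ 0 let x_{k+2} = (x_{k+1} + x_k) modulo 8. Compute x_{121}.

We have x_0 = 5; x_1 = 0; x_2 = 5; x_3 = 5; x_4 = 2; x_5 = 7; x_6 = 1; x_7 = 0; x_8 = 1; x_9 = 1; x_{10} = 2; x_{11} = 3; x_{12} = 5; x_{13} = 0.
Since (x_{12}, x_{13}) = (x_0, x_1) = (5, 0) (two consecutive terms determine the rest), the sequence is periodic with period 12.
(121 - 0) mod 12 = 1, so x_{121} = x_1 = 0.

0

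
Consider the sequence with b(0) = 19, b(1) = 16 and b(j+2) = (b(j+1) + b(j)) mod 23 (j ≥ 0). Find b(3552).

b(0) = 19; b(1) = 16; b(2) = 12; b(3) = 5; b(4) = 17; b(5) = 22; b(6) = 16; b(7) = 15; b(8) = 8; b(9) = 0; b(10) = 8; b(11) = 8; b(12) = 16; b(13) = 1; b(14) = 17; b(15) = 18; b(16) = 12; b(17) = 7; b(18) = 19; b(19) = 3; b(20) = 22; b(21) = 2; b(22) = 1; b(23) = 3; b(24) = 4; b(25) = 7; b(26) = 11; b(27) = 18; b(28) = 6; b(29) = 1; b(30) = 7; b(31) = 8; b(32) = 15; b(33) = 0; b(34) = 15; b(35) = 15; b(36) = 7; b(37) = 22; b(38) = 6; b(39) = 5; b(40) = 11; b(41) = 16; b(42) = 4; b(43) = 20; b(44) = 1; b(45) = 21; b(46) = 22; b(47) = 20; b(48) = 19; b(49) = 16.
Since (b(48), b(49)) = (b(0), b(1)) = (19, 16) (two consecutive terms determine the rest), the sequence is periodic with period 48.
(3552 - 0) mod 48 = 0, so b(3552) = b(0) = 19.

19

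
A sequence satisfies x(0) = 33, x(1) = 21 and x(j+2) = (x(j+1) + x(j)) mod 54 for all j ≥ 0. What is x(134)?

x(0) = 33; x(1) = 21; x(2) = 0; x(3) = 21; x(4) = 21; x(5) = 42; x(6) = 9; x(7) = 51; x(8) = 6; x(9) = 3; x(10) = 9; x(11) = 12; x(12) = 21; x(13) = 33; x(14) = 0; x(15) = 33; x(16) = 33; x(17) = 12; x(18) = 45; x(19) = 3; x(20) = 48; x(21) = 51; x(22) = 45; x(23) = 42; x(24) = 33; x(25) = 21.
The sequence repeats with period 24.
(134 - 0) mod 24 = 14, so x(134) = x(14) = 0.

0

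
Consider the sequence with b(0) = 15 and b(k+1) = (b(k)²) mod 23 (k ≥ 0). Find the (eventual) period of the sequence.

b(0) = 15; b(1) = 18; b(2) = 2; b(3) = 4; b(4) = 16; b(5) = 3; b(6) = 9; b(7) = 12; b(8) = 6; b(9) = 13; b(10) = 8; b(11) = 18.
Since b(11) = b(1) = 18, the sequence is eventually periodic: after a pre-period of length 1 it cycles with period 10.

10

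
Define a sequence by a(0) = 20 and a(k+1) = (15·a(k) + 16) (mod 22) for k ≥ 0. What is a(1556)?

8

Listing terms: a(0) = 20, a(1) = 8, a(2) = 4, a(3) = 10, a(4) = 12, a(5) = 20.
Since a(5) = a(0) = 20, the sequence is periodic with period 5.
(1556 - 0) mod 5 = 1, so a(1556) = a(1) = 8.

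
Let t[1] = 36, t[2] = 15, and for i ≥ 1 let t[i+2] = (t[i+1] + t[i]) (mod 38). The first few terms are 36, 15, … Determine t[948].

Computing terms: t[1] = 36; t[2] = 15; t[3] = 13; t[4] = 28; t[5] = 3; t[6] = 31; t[7] = 34; t[8] = 27; t[9] = 23; t[10] = 12; t[11] = 35; t[12] = 9; t[13] = 6; t[14] = 15; t[15] = 21; t[16] = 36; t[17] = 19; t[18] = 17; t[19] = 36; t[20] = 15.
Since (t[19], t[20]) = (t[1], t[2]) = (36, 15) (two consecutive terms determine the rest), the sequence is periodic with period 18.
So t[948] = t[1 + ((948-1) mod 18)] = t[12] = 9.

9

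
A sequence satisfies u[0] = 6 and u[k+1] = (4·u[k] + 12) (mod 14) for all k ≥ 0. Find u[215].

2

We have u[0] = 6; u[1] = 8; u[2] = 2; u[3] = 6.
Since u[3] = u[0] = 6, the sequence is periodic with period 3.
So u[215] = u[0 + ((215-0) mod 3)] = u[2] = 2.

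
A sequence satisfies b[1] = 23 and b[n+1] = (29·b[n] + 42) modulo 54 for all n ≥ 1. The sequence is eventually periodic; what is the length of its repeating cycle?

18

Listing terms: b[1] = 23, b[2] = 7, b[3] = 29, b[4] = 19, b[5] = 53, b[6] = 13, b[7] = 41, b[8] = 43, b[9] = 47, b[10] = 1, b[11] = 17, b[12] = 49, b[13] = 5, b[14] = 25, b[15] = 11, b[16] = 37, b[17] = 35, b[18] = 31, b[19] = 23.
Since b[19] = b[1] = 23, the sequence is periodic with period 18.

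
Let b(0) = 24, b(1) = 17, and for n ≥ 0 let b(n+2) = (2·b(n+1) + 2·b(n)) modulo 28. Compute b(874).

4

b(0) = 24,  b(1) = 17,  b(2) = 26,  b(3) = 2,  b(4) = 0,  b(5) = 4,  b(6) = 8,  b(7) = 24,  b(8) = 8,  b(9) = 8,  b(10) = 4,  b(11) = 24,  b(12) = 0,  b(13) = 20,  b(14) = 12,  b(15) = 8,  b(16) = 12,  b(17) = 12,  b(18) = 20,  b(19) = 8,  b(20) = 0,  b(21) = 16,  b(22) = 4,  b(23) = 12,  b(24) = 4,  b(25) = 4,  b(26) = 16,  b(27) = 12,  b(28) = 0,  b(29) = 24,  b(30) = 20,  b(31) = 4,  b(32) = 20,  b(33) = 20,  b(34) = 24,  b(35) = 4,  b(36) = 0,  b(37) = 8,  b(38) = 16,  b(39) = 20,  b(40) = 16,  b(41) = 16,  b(42) = 8,  b(43) = 20,  b(44) = 0,  b(45) = 12,  b(46) = 24,  b(47) = 16,  b(48) = 24,  b(49) = 24,  b(50) = 12,  b(51) = 16,  b(52) = 0,  b(53) = 4.
Since (b(52), b(53)) = (b(4), b(5)) = (0, 4) (two consecutive terms determine the rest), the sequence is eventually periodic: after a pre-period of length 4 it cycles with period 48.
For n ≥ 4, b(n) depends only on (n - 4) mod 48. (874 - 4) mod 48 = 6, so b(874) = b(10) = 4.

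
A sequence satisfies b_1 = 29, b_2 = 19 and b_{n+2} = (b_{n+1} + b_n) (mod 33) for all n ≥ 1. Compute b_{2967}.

0

Listing terms: b_1 = 29,  b_2 = 19,  b_3 = 15,  b_4 = 1,  b_5 = 16,  b_6 = 17,  b_7 = 0,  b_8 = 17,  b_9 = 17,  b_{10} = 1,  b_{11} = 18,  b_{12} = 19,  b_{13} = 4,  b_{14} = 23,  b_{15} = 27,  b_{16} = 17,  b_{17} = 11,  b_{18} = 28,  b_{19} = 6,  b_{20} = 1,  b_{21} = 7,  b_{22} = 8,  b_{23} = 15,  b_{24} = 23,  b_{25} = 5,  b_{26} = 28,  b_{27} = 0,  b_{28} = 28,  b_{29} = 28,  b_{30} = 23,  b_{31} = 18,  b_{32} = 8,  b_{33} = 26,  b_{34} = 1,  b_{35} = 27,  b_{36} = 28,  b_{37} = 22,  b_{38} = 17,  b_{39} = 6,  b_{40} = 23,  b_{41} = 29,  b_{42} = 19.
Since (b_{41}, b_{42}) = (b_1, b_2) = (29, 19) (two consecutive terms determine the rest), the sequence is periodic with period 40.
(2967 - 1) mod 40 = 6, so b_{2967} = b_7 = 0.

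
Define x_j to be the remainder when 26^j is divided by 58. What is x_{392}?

30

Computing terms: x_0 = 1; x_1 = 26; x_2 = 38; x_3 = 2; x_4 = 52; x_5 = 18; x_6 = 4; x_7 = 46; x_8 = 36; x_9 = 8; x_{10} = 34; x_{11} = 14; x_{12} = 16; x_{13} = 10; x_{14} = 28; x_{15} = 32; x_{16} = 20; x_{17} = 56; x_{18} = 6; x_{19} = 40; x_{20} = 54; x_{21} = 12; x_{22} = 22; x_{23} = 50; x_{24} = 24; x_{25} = 44; x_{26} = 42; x_{27} = 48; x_{28} = 30; x_{29} = 26.
Since x_{29} = x_1 = 26, the sequence is eventually periodic: after a pre-period of length 1 it cycles with period 28.
For j ≥ 1, x_j depends only on (j - 1) mod 28. (392 - 1) mod 28 = 27, so x_{392} = x_{28} = 30.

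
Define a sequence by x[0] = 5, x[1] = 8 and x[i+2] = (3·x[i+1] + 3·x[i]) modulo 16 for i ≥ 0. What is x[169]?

Listing terms: x[0] = 5, x[1] = 8, x[2] = 7, x[3] = 13, x[4] = 12, x[5] = 11, x[6] = 5, x[7] = 0, x[8] = 15, x[9] = 13, x[10] = 4, x[11] = 3, x[12] = 5, x[13] = 8.
Since (x[12], x[13]) = (x[0], x[1]) = (5, 8) (two consecutive terms determine the rest), the sequence is periodic with period 12.
(169 - 0) mod 12 = 1, so x[169] = x[1] = 8.

8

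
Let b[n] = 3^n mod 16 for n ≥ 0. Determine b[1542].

Listing terms: b[0] = 1,  b[1] = 3,  b[2] = 9,  b[3] = 11,  b[4] = 1.
Since b[4] = b[0] = 1, the sequence is periodic with period 4.
(1542 - 0) mod 4 = 2, so b[1542] = b[2] = 9.

9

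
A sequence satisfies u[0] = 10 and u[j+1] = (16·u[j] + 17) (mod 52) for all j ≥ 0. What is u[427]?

Computing terms: u[0] = 10; u[1] = 21; u[2] = 41; u[3] = 49; u[4] = 21.
Since u[4] = u[1] = 21, the sequence is eventually periodic: after a pre-period of length 1 it cycles with period 3.
For j ≥ 1, u[j] depends only on (j - 1) mod 3. (427 - 1) mod 3 = 0, so u[427] = u[1] = 21.

21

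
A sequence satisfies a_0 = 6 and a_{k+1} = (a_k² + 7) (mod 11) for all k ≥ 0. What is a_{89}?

We have a_0 = 6,  a_1 = 10,  a_2 = 8,  a_3 = 5,  a_4 = 10.
Since a_4 = a_1 = 10, the sequence is eventually periodic: after a pre-period of length 1 it cycles with period 3.
For k ≥ 1, a_k depends only on (k - 1) mod 3. (89 - 1) mod 3 = 1, so a_{89} = a_2 = 8.

8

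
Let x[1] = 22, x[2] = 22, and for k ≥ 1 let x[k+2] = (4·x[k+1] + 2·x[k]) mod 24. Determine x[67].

Listing terms: x[1] = 22; x[2] = 22; x[3] = 12; x[4] = 20; x[5] = 8; x[6] = 0; x[7] = 16; x[8] = 16; x[9] = 0; x[10] = 8; x[11] = 8; x[12] = 0.
Since (x[11], x[12]) = (x[5], x[6]) = (8, 0) (two consecutive terms determine the rest), the sequence is eventually periodic: after a pre-period of length 4 it cycles with period 6.
For k ≥ 5, x[k] depends only on (k - 5) mod 6. (67 - 5) mod 6 = 2, so x[67] = x[7] = 16.

16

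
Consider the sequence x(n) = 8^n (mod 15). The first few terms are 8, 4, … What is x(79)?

x(1) = 8; x(2) = 4; x(3) = 2; x(4) = 1; x(5) = 8.
The sequence repeats with period 4.
So x(79) = x(1 + ((79-1) mod 4)) = x(3) = 2.

2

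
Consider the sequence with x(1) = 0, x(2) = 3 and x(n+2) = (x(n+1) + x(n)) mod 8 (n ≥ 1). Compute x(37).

Listing terms: x(1) = 0; x(2) = 3; x(3) = 3; x(4) = 6; x(5) = 1; x(6) = 7; x(7) = 0; x(8) = 7; x(9) = 7; x(10) = 6; x(11) = 5; x(12) = 3; x(13) = 0; x(14) = 3.
The sequence repeats with period 12.
So x(37) = x(1 + ((37-1) mod 12)) = x(1) = 0.

0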